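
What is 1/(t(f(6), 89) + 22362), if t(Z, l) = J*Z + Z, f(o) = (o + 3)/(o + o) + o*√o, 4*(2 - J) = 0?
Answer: 119276/2667507915 - 32*√6/889169305 ≈ 4.4626e-5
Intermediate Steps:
J = 2 (J = 2 - ¼*0 = 2 + 0 = 2)
f(o) = o^(3/2) + (3 + o)/(2*o) (f(o) = (3 + o)/((2*o)) + o^(3/2) = (3 + o)*(1/(2*o)) + o^(3/2) = (3 + o)/(2*o) + o^(3/2) = o^(3/2) + (3 + o)/(2*o))
t(Z, l) = 3*Z (t(Z, l) = 2*Z + Z = 3*Z)
1/(t(f(6), 89) + 22362) = 1/(3*((½)*(3 + 6 + 2*6^(5/2))/6) + 22362) = 1/(3*((½)*(⅙)*(3 + 6 + 2*(36*√6))) + 22362) = 1/(3*((½)*(⅙)*(3 + 6 + 72*√6)) + 22362) = 1/(3*((½)*(⅙)*(9 + 72*√6)) + 22362) = 1/(3*(¾ + 6*√6) + 22362) = 1/((9/4 + 18*√6) + 22362) = 1/(89457/4 + 18*√6)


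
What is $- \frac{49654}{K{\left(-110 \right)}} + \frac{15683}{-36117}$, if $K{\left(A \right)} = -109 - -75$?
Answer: $\frac{896410148}{613989} \approx 1460.0$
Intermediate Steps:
$K{\left(A \right)} = -34$ ($K{\left(A \right)} = -109 + 75 = -34$)
$- \frac{49654}{K{\left(-110 \right)}} + \frac{15683}{-36117} = - \frac{49654}{-34} + \frac{15683}{-36117} = \left(-49654\right) \left(- \frac{1}{34}\right) + 15683 \left(- \frac{1}{36117}\right) = \frac{24827}{17} - \frac{15683}{36117} = \frac{896410148}{613989}$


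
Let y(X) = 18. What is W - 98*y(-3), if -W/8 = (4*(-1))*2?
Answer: -1700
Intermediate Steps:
W = 64 (W = -8*4*(-1)*2 = -(-32)*2 = -8*(-8) = 64)
W - 98*y(-3) = 64 - 98*18 = 64 - 1764 = -1700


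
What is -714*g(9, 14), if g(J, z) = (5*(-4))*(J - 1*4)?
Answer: 71400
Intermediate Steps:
g(J, z) = 80 - 20*J (g(J, z) = -20*(J - 4) = -20*(-4 + J) = 80 - 20*J)
-714*g(9, 14) = -714*(80 - 20*9) = -714*(80 - 180) = -714*(-100) = 71400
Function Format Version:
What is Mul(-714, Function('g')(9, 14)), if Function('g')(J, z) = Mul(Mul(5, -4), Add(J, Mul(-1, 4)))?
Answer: 71400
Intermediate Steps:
Function('g')(J, z) = Add(80, Mul(-20, J)) (Function('g')(J, z) = Mul(-20, Add(J, -4)) = Mul(-20, Add(-4, J)) = Add(80, Mul(-20, J)))
Mul(-714, Function('g')(9, 14)) = Mul(-714, Add(80, Mul(-20, 9))) = Mul(-714, Add(80, -180)) = Mul(-714, -100) = 71400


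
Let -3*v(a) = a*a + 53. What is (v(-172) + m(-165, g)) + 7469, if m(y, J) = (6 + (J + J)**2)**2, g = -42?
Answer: 49869434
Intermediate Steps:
v(a) = -53/3 - a**2/3 (v(a) = -(a*a + 53)/3 = -(a**2 + 53)/3 = -(53 + a**2)/3 = -53/3 - a**2/3)
m(y, J) = (6 + 4*J**2)**2 (m(y, J) = (6 + (2*J)**2)**2 = (6 + 4*J**2)**2)
(v(-172) + m(-165, g)) + 7469 = ((-53/3 - 1/3*(-172)**2) + 4*(3 + 2*(-42)**2)**2) + 7469 = ((-53/3 - 1/3*29584) + 4*(3 + 2*1764)**2) + 7469 = ((-53/3 - 29584/3) + 4*(3 + 3528)**2) + 7469 = (-9879 + 4*3531**2) + 7469 = (-9879 + 4*12467961) + 7469 = (-9879 + 49871844) + 7469 = 49861965 + 7469 = 49869434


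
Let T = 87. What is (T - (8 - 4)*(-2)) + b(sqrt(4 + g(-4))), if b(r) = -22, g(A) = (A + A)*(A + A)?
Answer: 73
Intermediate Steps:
g(A) = 4*A**2 (g(A) = (2*A)*(2*A) = 4*A**2)
(T - (8 - 4)*(-2)) + b(sqrt(4 + g(-4))) = (87 - (8 - 4)*(-2)) - 22 = (87 - 4*(-2)) - 22 = (87 - 1*(-8)) - 22 = (87 + 8) - 22 = 95 - 22 = 73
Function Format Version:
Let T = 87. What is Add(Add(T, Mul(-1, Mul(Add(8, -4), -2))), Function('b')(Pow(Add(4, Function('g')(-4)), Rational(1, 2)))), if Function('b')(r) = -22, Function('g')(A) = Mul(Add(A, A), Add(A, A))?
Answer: 73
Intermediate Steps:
Function('g')(A) = Mul(4, Pow(A, 2)) (Function('g')(A) = Mul(Mul(2, A), Mul(2, A)) = Mul(4, Pow(A, 2)))
Add(Add(T, Mul(-1, Mul(Add(8, -4), -2))), Function('b')(Pow(Add(4, Function('g')(-4)), Rational(1, 2)))) = Add(Add(87, Mul(-1, Mul(Add(8, -4), -2))), -22) = Add(Add(87, Mul(-1, Mul(4, -2))), -22) = Add(Add(87, Mul(-1, -8)), -22) = Add(Add(87, 8), -22) = Add(95, -22) = 73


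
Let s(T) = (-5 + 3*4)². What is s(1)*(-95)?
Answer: -4655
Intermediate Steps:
s(T) = 49 (s(T) = (-5 + 12)² = 7² = 49)
s(1)*(-95) = 49*(-95) = -4655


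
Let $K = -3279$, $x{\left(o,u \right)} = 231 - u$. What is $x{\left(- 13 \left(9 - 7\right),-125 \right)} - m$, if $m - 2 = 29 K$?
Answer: $95445$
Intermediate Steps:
$m = -95089$ ($m = 2 + 29 \left(-3279\right) = 2 - 95091 = -95089$)
$x{\left(- 13 \left(9 - 7\right),-125 \right)} - m = \left(231 - -125\right) - -95089 = \left(231 + 125\right) + 95089 = 356 + 95089 = 95445$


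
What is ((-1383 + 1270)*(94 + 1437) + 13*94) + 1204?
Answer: -170577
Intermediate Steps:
((-1383 + 1270)*(94 + 1437) + 13*94) + 1204 = (-113*1531 + 1222) + 1204 = (-173003 + 1222) + 1204 = -171781 + 1204 = -170577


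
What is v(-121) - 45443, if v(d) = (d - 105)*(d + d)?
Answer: 9249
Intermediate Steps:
v(d) = 2*d*(-105 + d) (v(d) = (-105 + d)*(2*d) = 2*d*(-105 + d))
v(-121) - 45443 = 2*(-121)*(-105 - 121) - 45443 = 2*(-121)*(-226) - 45443 = 54692 - 45443 = 9249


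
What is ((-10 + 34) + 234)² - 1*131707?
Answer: -65143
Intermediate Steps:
((-10 + 34) + 234)² - 1*131707 = (24 + 234)² - 131707 = 258² - 131707 = 66564 - 131707 = -65143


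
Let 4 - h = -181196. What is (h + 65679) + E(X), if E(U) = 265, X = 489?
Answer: 247144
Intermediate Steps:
h = 181200 (h = 4 - 1*(-181196) = 4 + 181196 = 181200)
(h + 65679) + E(X) = (181200 + 65679) + 265 = 246879 + 265 = 247144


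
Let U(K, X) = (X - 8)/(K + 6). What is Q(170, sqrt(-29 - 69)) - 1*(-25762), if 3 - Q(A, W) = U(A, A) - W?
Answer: 2267239/88 + 7*I*sqrt(2) ≈ 25764.0 + 9.8995*I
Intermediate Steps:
U(K, X) = (-8 + X)/(6 + K)
Q(A, W) = 3 + W - (-8 + A)/(6 + A) (Q(A, W) = 3 - ((-8 + A)/(6 + A) - W) = 3 - (-W + (-8 + A)/(6 + A)) = 3 + (W - (-8 + A)/(6 + A)) = 3 + W - (-8 + A)/(6 + A))
Q(170, sqrt(-29 - 69)) - 1*(-25762) = (8 - 1*170 + (3 + sqrt(-29 - 69))*(6 + 170))/(6 + 170) - 1*(-25762) = (8 - 170 + (3 + sqrt(-98))*176)/176 + 25762 = (8 - 170 + (3 + 7*I*sqrt(2))*176)/176 + 25762 = (8 - 170 + (528 + 1232*I*sqrt(2)))/176 + 25762 = (366 + 1232*I*sqrt(2))/176 + 25762 = (183/88 + 7*I*sqrt(2)) + 25762 = 2267239/88 + 7*I*sqrt(2)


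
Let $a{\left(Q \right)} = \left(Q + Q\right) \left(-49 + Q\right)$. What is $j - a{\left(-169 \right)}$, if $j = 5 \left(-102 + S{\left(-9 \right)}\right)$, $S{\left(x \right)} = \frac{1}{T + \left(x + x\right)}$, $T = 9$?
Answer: $- \frac{667751}{9} \approx -74195.0$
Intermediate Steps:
$S{\left(x \right)} = \frac{1}{9 + 2 x}$ ($S{\left(x \right)} = \frac{1}{9 + \left(x + x\right)} = \frac{1}{9 + 2 x}$)
$a{\left(Q \right)} = 2 Q \left(-49 + Q\right)$
$j = - \frac{4595}{9}$ ($j = 5 \left(-102 + \frac{1}{9 + 2 \left(-9\right)}\right) = 5 \left(-102 + \frac{1}{9 - 18}\right) = 5 \left(-102 + \frac{1}{-9}\right) = 5 \left(-102 - \frac{1}{9}\right) = 5 \left(- \frac{919}{9}\right) = - \frac{4595}{9} \approx -510.56$)
$j - a{\left(-169 \right)} = - \frac{4595}{9} - 2 \left(-169\right) \left(-49 - 169\right) = - \frac{4595}{9} - 2 \left(-169\right) \left(-218\right) = - \frac{4595}{9} - 73684 = - \frac{667751}{9}$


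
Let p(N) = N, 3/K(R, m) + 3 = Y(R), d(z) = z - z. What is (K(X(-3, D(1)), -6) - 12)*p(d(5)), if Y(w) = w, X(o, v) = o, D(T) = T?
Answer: 0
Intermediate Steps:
d(z) = 0
K(R, m) = 3/(-3 + R)
(K(X(-3, D(1)), -6) - 12)*p(d(5)) = (3/(-3 - 3) - 12)*0 = (3/(-6) - 12)*0 = (3*(-⅙) - 12)*0 = (-½ - 12)*0 = -25/2*0 = 0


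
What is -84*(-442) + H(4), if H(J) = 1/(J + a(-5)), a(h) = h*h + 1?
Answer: 1113841/30 ≈ 37128.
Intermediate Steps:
a(h) = 1 + h² (a(h) = h² + 1 = 1 + h²)
H(J) = 1/(26 + J) (H(J) = 1/(J + (1 + (-5)²)) = 1/(J + (1 + 25)) = 1/(J + 26) = 1/(26 + J))
-84*(-442) + H(4) = -84*(-442) + 1/(26 + 4) = 37128 + 1/30 = 1113841/30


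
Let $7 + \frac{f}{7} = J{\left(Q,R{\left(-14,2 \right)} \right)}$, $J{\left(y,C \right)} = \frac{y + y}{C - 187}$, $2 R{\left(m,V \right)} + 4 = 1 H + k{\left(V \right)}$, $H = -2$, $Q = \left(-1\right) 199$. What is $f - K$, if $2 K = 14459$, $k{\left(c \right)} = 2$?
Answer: $- \frac{392243}{54} \approx -7263.8$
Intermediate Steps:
$Q = -199$
$K = \frac{14459}{2}$ ($K = \frac{1}{2} \cdot 14459 = \frac{14459}{2} \approx 7229.5$)
$R{\left(m,V \right)} = -2$ ($R{\left(m,V \right)} = -2 + \frac{1 \left(-2\right) + 2}{2} = -2 + \frac{-2 + 2}{2} = -2 + \frac{1}{2} \cdot 0 = -2 + 0 = -2$)
$J{\left(y,C \right)} = \frac{2 y}{-187 + C}$
$f = - \frac{925}{27}$ ($f = -49 + 7 \cdot 2 \left(-199\right) \frac{1}{-187 - 2} = -49 + 7 \cdot 2 \left(-199\right) \frac{1}{-189} = -49 + 7 \cdot 2 \left(-199\right) \left(- \frac{1}{189}\right) = -49 + 7 \cdot \frac{398}{189} = -49 + \frac{398}{27} = - \frac{925}{27} \approx -34.259$)
$f - K = - \frac{925}{27} - \frac{14459}{2} = - \frac{392243}{54}$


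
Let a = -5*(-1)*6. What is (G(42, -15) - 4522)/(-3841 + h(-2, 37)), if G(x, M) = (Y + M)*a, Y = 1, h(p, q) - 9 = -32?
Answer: 353/276 ≈ 1.2790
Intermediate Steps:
h(p, q) = -23 (h(p, q) = 9 - 32 = -23)
a = 30 (a = 5*6 = 30)
G(x, M) = 30 + 30*M (G(x, M) = (1 + M)*30 = 30 + 30*M)
(G(42, -15) - 4522)/(-3841 + h(-2, 37)) = ((30 + 30*(-15)) - 4522)/(-3841 - 23) = ((30 - 450) - 4522)/(-3864) = (-420 - 4522)*(-1/3864) = -4942*(-1/3864) = 353/276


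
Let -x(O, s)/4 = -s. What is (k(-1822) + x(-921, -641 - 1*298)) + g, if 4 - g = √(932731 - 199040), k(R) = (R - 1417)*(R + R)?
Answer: 11799164 - √733691 ≈ 1.1798e+7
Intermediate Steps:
x(O, s) = 4*s (x(O, s) = -(-4)*s = 4*s)
k(R) = 2*R*(-1417 + R) (k(R) = (-1417 + R)*(2*R) = 2*R*(-1417 + R))
g = 4 - √733691 (g = 4 - √(932731 - 199040) = 4 - √733691 ≈ -852.56)
(k(-1822) + x(-921, -641 - 1*298)) + g = (2*(-1822)*(-1417 - 1822) + 4*(-641 - 1*298)) + (4 - √733691) = (2*(-1822)*(-3239) + 4*(-641 - 298)) + (4 - √733691) = (11802916 + 4*(-939)) + (4 - √733691) = (11802916 - 3756) + (4 - √733691) = 11799160 + (4 - √733691) = 11799164 - √733691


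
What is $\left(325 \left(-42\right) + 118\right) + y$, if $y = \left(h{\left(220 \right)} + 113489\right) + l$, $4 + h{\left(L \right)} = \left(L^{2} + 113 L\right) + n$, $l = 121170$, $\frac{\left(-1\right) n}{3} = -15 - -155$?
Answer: $293963$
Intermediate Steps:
$n = -420$ ($n = - 3 \left(-15 - -155\right) = - 3 \left(-15 + 155\right) = \left(-3\right) 140 = -420$)
$h{\left(L \right)} = -424 + L^{2} + 113 L$ ($h{\left(L \right)} = -4 - \left(420 - L^{2} - 113 L\right) = -4 + \left(-420 + L^{2} + 113 L\right) = -424 + L^{2} + 113 L$)
$y = 307495$ ($y = \left(\left(-424 + 220^{2} + 113 \cdot 220\right) + 113489\right) + 121170 = \left(\left(-424 + 48400 + 24860\right) + 113489\right) + 121170 = \left(72836 + 113489\right) + 121170 = 186325 + 121170 = 307495$)
$\left(325 \left(-42\right) + 118\right) + y = \left(325 \left(-42\right) + 118\right) + 307495 = \left(-13650 + 118\right) + 307495 = -13532 + 307495 = 293963$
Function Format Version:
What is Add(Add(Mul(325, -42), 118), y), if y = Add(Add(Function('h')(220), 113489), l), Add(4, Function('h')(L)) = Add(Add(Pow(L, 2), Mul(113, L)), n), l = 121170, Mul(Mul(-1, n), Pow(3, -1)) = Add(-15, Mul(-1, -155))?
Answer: 293963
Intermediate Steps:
n = -420 (n = Mul(-3, Add(-15, Mul(-1, -155))) = Mul(-3, Add(-15, 155)) = Mul(-3, 140) = -420)
Function('h')(L) = Add(-424, Pow(L, 2), Mul(113, L)) (Function('h')(L) = Add(-4, Add(Add(Pow(L, 2), Mul(113, L)), -420)) = Add(-4, Add(-420, Pow(L, 2), Mul(113, L))) = Add(-424, Pow(L, 2), Mul(113, L)))
y = 307495 (y = Add(Add(Add(-424, Pow(220, 2), Mul(113, 220)), 113489), 121170) = Add(Add(Add(-424, 48400, 24860), 113489), 121170) = Add(Add(72836, 113489), 121170) = Add(186325, 121170) = 307495)
Add(Add(Mul(325, -42), 118), y) = Add(Add(Mul(325, -42), 118), 307495) = Add(Add(-13650, 118), 307495) = Add(-13532, 307495) = 293963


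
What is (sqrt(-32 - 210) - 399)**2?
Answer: 158959 - 8778*I*sqrt(2) ≈ 1.5896e+5 - 12414.0*I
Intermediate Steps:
(sqrt(-32 - 210) - 399)**2 = (sqrt(-242) - 399)**2 = (11*I*sqrt(2) - 399)**2 = (-399 + 11*I*sqrt(2))**2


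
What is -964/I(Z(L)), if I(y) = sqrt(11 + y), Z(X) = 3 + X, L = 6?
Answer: -482*sqrt(5)/5 ≈ -215.56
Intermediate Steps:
-964/I(Z(L)) = -964/sqrt(11 + (3 + 6)) = -964/sqrt(11 + 9) = -964*sqrt(5)/10 = -482*sqrt(5)/5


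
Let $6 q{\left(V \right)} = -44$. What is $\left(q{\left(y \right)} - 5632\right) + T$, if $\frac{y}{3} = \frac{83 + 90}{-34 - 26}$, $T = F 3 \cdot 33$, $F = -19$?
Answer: $- \frac{22561}{3} \approx -7520.3$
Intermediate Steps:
$T = -1881$ ($T = \left(-19\right) 3 \cdot 33 = \left(-57\right) 33 = -1881$)
$y = - \frac{173}{20}$ ($y = 3 \frac{83 + 90}{-34 - 26} = 3 \frac{173}{-60} = 3 \cdot 173 \left(- \frac{1}{60}\right) = 3 \left(- \frac{173}{60}\right) = - \frac{173}{20} \approx -8.65$)
$q{\left(V \right)} = - \frac{22}{3}$ ($q{\left(V \right)} = \frac{1}{6} \left(-44\right) = - \frac{22}{3}$)
$\left(q{\left(y \right)} - 5632\right) + T = \left(- \frac{22}{3} - 5632\right) - 1881 = - \frac{16918}{3} - 1881 = - \frac{22561}{3}$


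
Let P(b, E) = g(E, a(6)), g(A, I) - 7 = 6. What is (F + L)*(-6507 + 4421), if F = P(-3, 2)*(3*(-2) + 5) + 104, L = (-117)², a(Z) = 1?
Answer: -28745080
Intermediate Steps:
g(A, I) = 13 (g(A, I) = 7 + 6 = 13)
P(b, E) = 13
L = 13689
F = 91 (F = 13*(3*(-2) + 5) + 104 = 13*(-6 + 5) + 104 = 13*(-1) + 104 = -13 + 104 = 91)
(F + L)*(-6507 + 4421) = (91 + 13689)*(-6507 + 4421) = 13780*(-2086) = -28745080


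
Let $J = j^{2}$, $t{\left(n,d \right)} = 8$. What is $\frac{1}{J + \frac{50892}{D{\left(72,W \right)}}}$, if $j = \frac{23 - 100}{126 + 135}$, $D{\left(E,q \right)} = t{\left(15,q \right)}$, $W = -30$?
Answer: $\frac{136242}{866715341} \approx 0.00015719$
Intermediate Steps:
$D{\left(E,q \right)} = 8$
$j = - \frac{77}{261} \approx -0.29502$
$J = \frac{5929}{68121}$ ($J = \left(- \frac{77}{261}\right)^{2} = \frac{5929}{68121} \approx 0.087036$)
$\frac{1}{J + \frac{50892}{D{\left(72,W \right)}}} = \frac{1}{\frac{5929}{68121} + \frac{50892}{8}} = \frac{1}{\frac{5929}{68121} + 50892 \cdot \frac{1}{8}} = \frac{1}{\frac{5929}{68121} + \frac{12723}{2}} = \frac{1}{\frac{866715341}{136242}} = \frac{136242}{866715341}$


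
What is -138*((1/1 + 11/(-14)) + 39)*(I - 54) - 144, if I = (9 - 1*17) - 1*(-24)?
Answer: 1438470/7 ≈ 2.0550e+5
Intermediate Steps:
I = 16 (I = (9 - 17) + 24 = -8 + 24 = 16)
-138*((1/1 + 11/(-14)) + 39)*(I - 54) - 144 = -138*((1/1 + 11/(-14)) + 39)*(16 - 54) - 144 = -138*((1*1 + 11*(-1/14)) + 39)*(-38) - 144 = -138*((1 - 11/14) + 39)*(-38) - 144 = -138*(3/14 + 39)*(-38) - 144 = -37881*(-38)/7 - 144 = -138*(-10431/7) - 144 = 1439478/7 - 144 = 1438470/7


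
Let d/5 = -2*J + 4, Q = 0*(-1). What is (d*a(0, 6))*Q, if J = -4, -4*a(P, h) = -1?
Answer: 0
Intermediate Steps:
Q = 0
a(P, h) = 1/4 (a(P, h) = -1/4*(-1) = 1/4)
d = 60 (d = 5*(-2*(-4) + 4) = 5*(8 + 4) = 5*12 = 60)
(d*a(0, 6))*Q = (60*(1/4))*0 = 15*0 = 0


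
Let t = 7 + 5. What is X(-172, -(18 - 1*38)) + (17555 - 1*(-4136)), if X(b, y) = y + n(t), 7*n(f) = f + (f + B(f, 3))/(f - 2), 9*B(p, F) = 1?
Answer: 13679119/630 ≈ 21713.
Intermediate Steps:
B(p, F) = 1/9 (B(p, F) = (1/9)*1 = 1/9)
t = 12
n(f) = f/7 + (1/9 + f)/(7*(-2 + f)) (n(f) = (f + (f + 1/9)/(f - 2))/7 = (f + (1/9 + f)/(-2 + f))/7 = f/7 + (1/9 + f)/(7*(-2 + f)))
X(b, y) = 1189/630 + y (X(b, y) = y + (1 - 9*12 + 9*12**2)/(63*(-2 + 12)) = y + (1/63)*(1 - 108 + 9*144)/10 = y + (1/63)*(1/10)*(1 - 108 + 1296) = y + (1/63)*(1/10)*1189 = y + 1189/630 = 1189/630 + y)
X(-172, -(18 - 1*38)) + (17555 - 1*(-4136)) = (1189/630 - (18 - 1*38)) + (17555 - 1*(-4136)) = (1189/630 - (18 - 38)) + (17555 + 4136) = (1189/630 - 1*(-20)) + 21691 = (1189/630 + 20) + 21691 = 13789/630 + 21691 = 13679119/630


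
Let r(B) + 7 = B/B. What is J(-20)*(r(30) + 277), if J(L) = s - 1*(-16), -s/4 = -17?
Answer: 22764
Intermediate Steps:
s = 68 (s = -4*(-17) = 68)
J(L) = 84 (J(L) = 68 - 1*(-16) = 68 + 16 = 84)
r(B) = -6 (r(B) = -7 + B/B = -7 + 1 = -6)
J(-20)*(r(30) + 277) = 84*(-6 + 277) = 84*271 = 22764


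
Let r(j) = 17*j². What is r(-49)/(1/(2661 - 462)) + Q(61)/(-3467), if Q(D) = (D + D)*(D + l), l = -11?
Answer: 311186067161/3467 ≈ 8.9757e+7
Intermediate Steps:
Q(D) = 2*D*(-11 + D) (Q(D) = (D + D)*(D - 11) = (2*D)*(-11 + D) = 2*D*(-11 + D))
r(-49)/(1/(2661 - 462)) + Q(61)/(-3467) = (17*(-49)²)/(1/(2661 - 462)) + (2*61*(-11 + 61))/(-3467) = (17*2401)/(1/2199) + (2*61*50)*(-1/3467) = 40817/(1/2199) + 6100*(-1/3467) = 40817*2199 - 6100/3467 = 89756583 - 6100/3467 = 311186067161/3467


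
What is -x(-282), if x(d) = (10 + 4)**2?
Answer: -196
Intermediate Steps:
x(d) = 196 (x(d) = 14**2 = 196)
-x(-282) = -1*196 = -196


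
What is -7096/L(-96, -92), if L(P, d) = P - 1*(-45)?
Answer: 7096/51 ≈ 139.14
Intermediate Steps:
L(P, d) = 45 + P (L(P, d) = P + 45 = 45 + P)
-7096/L(-96, -92) = -7096/(45 - 96) = -7096/(-51) = -7096*(-1/51) = 7096/51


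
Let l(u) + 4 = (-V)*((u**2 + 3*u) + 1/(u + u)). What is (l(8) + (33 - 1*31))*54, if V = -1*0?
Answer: -108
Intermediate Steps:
V = 0
l(u) = -4 (l(u) = -4 + (-1*0)*((u**2 + 3*u) + 1/(u + u)) = -4 + 0*((u**2 + 3*u) + 1/(2*u)) = -4 + 0*(u**2 + 1/(2*u) + 3*u) = -4 + 0 = -4)
(l(8) + (33 - 1*31))*54 = (-4 + (33 - 1*31))*54 = (-4 + (33 - 31))*54 = (-4 + 2)*54 = -2*54 = -108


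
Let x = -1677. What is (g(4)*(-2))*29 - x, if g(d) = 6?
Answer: 1329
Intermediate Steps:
(g(4)*(-2))*29 - x = (6*(-2))*29 - 1*(-1677) = -12*29 + 1677 = -348 + 1677 = 1329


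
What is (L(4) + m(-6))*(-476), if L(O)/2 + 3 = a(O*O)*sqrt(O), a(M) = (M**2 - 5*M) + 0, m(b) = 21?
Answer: -342244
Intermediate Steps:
a(M) = M**2 - 5*M
L(O) = -6 + 2*O**(5/2)*(-5 + O**2) (L(O) = -6 + 2*(((O*O)*(-5 + O*O))*sqrt(O)) = -6 + 2*((O**2*(-5 + O**2))*sqrt(O)) = -6 + 2*(O**(5/2)*(-5 + O**2)) = -6 + 2*O**(5/2)*(-5 + O**2))
(L(4) + m(-6))*(-476) = ((-6 + 2*4**(5/2)*(-5 + 4**2)) + 21)*(-476) = ((-6 + 2*32*(-5 + 16)) + 21)*(-476) = ((-6 + 2*32*11) + 21)*(-476) = ((-6 + 704) + 21)*(-476) = (698 + 21)*(-476) = 719*(-476) = -342244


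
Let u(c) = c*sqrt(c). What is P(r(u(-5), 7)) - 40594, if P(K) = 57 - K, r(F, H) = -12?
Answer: -40525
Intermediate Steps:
u(c) = c**(3/2)
P(r(u(-5), 7)) - 40594 = (57 - 1*(-12)) - 40594 = (57 + 12) - 40594 = 69 - 40594 = -40525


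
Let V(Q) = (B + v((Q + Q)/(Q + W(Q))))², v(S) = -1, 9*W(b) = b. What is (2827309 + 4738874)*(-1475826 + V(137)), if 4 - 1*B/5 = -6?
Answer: -11148203186775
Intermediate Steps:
W(b) = b/9
B = 50 (B = 20 - 5*(-6) = 20 + 30 = 50)
V(Q) = 2401 (V(Q) = (50 - 1)² = 49² = 2401)
(2827309 + 4738874)*(-1475826 + V(137)) = (2827309 + 4738874)*(-1475826 + 2401) = 7566183*(-1473425) = -11148203186775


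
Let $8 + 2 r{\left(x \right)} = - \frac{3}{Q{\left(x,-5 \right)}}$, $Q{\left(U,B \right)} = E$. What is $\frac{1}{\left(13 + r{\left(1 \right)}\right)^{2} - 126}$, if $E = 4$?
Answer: $- \frac{64}{3303} \approx -0.019376$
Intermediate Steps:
$Q{\left(U,B \right)} = 4$
$r{\left(x \right)} = - \frac{35}{8}$ ($r{\left(x \right)} = -4 + \frac{\left(-3\right) \frac{1}{4}}{2} = -4 + \frac{1}{2} \left(- \frac{3}{4}\right) = -4 - \frac{3}{8} = - \frac{35}{8}$)
$\frac{1}{\left(13 + r{\left(1 \right)}\right)^{2} - 126} = \frac{1}{\left(13 - \frac{35}{8}\right)^{2} - 126} = \frac{1}{\left(\frac{69}{8}\right)^{2} - 126} = \frac{1}{\frac{4761}{64} - 126} = \frac{1}{- \frac{3303}{64}} = - \frac{64}{3303}$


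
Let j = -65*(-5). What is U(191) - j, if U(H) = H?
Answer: -134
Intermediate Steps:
j = 325
U(191) - j = 191 - 1*325 = 191 - 325 = -134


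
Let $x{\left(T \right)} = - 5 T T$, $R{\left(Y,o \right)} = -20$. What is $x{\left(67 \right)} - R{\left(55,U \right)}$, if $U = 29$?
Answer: $-22425$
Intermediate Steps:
$x{\left(T \right)} = - 5 T^{2}$
$x{\left(67 \right)} - R{\left(55,U \right)} = - 5 \cdot 67^{2} - -20 = \left(-5\right) 4489 + 20 = -22445 + 20 = -22425$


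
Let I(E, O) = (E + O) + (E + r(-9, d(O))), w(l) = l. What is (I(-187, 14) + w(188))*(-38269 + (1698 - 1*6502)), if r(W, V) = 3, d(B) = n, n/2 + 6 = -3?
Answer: 7279337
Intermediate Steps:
n = -18 (n = -12 + 2*(-3) = -12 - 6 = -18)
d(B) = -18
I(E, O) = 3 + O + 2*E (I(E, O) = (E + O) + (E + 3) = (E + O) + (3 + E) = 3 + O + 2*E)
(I(-187, 14) + w(188))*(-38269 + (1698 - 1*6502)) = ((3 + 14 + 2*(-187)) + 188)*(-38269 + (1698 - 1*6502)) = ((3 + 14 - 374) + 188)*(-38269 + (1698 - 6502)) = (-357 + 188)*(-38269 - 4804) = -169*(-43073) = 7279337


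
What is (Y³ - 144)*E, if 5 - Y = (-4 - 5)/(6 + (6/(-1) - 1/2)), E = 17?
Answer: -39797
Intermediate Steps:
Y = -13 (Y = 5 - (-4 - 5)/(6 + (6/(-1) - 1/2)) = 5 - (-9)/(6 + (6*(-1) - 1*½)) = 5 - (-9)/(6 + (-6 - ½)) = 5 - (-9)/(6 - 13/2) = 5 - (-9)/(-½) = 5 - (-9)*(-2) = 5 - 1*18 = 5 - 18 = -13)
(Y³ - 144)*E = ((-13)³ - 144)*17 = (-2197 - 144)*17 = -2341*17 = -39797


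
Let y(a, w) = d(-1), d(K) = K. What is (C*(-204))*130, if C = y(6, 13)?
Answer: 26520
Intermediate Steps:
y(a, w) = -1
C = -1
(C*(-204))*130 = -1*(-204)*130 = 204*130 = 26520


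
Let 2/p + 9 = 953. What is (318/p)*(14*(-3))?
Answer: -6304032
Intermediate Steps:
p = 1/472 (p = 2/(-9 + 953) = 2/944 = 2*(1/944) = 1/472 ≈ 0.0021186)
(318/p)*(14*(-3)) = (318/(1/472))*(14*(-3)) = (318*472)*(-42) = 150096*(-42) = -6304032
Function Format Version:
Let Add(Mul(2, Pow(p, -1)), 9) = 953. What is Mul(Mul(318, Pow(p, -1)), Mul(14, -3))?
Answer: -6304032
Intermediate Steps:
p = Rational(1, 472) (p = Mul(2, Pow(Add(-9, 953), -1)) = Mul(2, Pow(944, -1)) = Mul(2, Rational(1, 944)) = Rational(1, 472) ≈ 0.0021186)
Mul(Mul(318, Pow(p, -1)), Mul(14, -3)) = Mul(Mul(318, Pow(Rational(1, 472), -1)), Mul(14, -3)) = Mul(Mul(318, 472), -42) = Mul(150096, -42) = -6304032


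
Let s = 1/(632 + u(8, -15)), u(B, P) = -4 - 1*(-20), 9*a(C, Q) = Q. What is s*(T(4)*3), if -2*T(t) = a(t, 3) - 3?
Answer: 1/162 ≈ 0.0061728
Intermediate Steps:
a(C, Q) = Q/9
u(B, P) = 16 (u(B, P) = -4 + 20 = 16)
T(t) = 4/3 (T(t) = -((⅑)*3 - 3)/2 = -(⅓ - 3)/2 = -½*(-8/3) = 4/3)
s = 1/648 (s = 1/(632 + 16) = 1/648 ≈ 0.0015432)
s*(T(4)*3) = ((4/3)*3)/648 = (1/648)*4 = 1/162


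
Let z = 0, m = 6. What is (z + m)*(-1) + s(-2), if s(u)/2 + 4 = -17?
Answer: -48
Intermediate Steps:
s(u) = -42 (s(u) = -8 + 2*(-17) = -8 - 34 = -42)
(z + m)*(-1) + s(-2) = (0 + 6)*(-1) - 42 = 6*(-1) - 42 = -6 - 42 = -48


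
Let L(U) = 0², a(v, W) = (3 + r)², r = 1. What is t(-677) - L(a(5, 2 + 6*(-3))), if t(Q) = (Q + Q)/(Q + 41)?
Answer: 677/318 ≈ 2.1289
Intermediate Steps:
t(Q) = 2*Q/(41 + Q) (t(Q) = (2*Q)/(41 + Q) = 2*Q/(41 + Q))
a(v, W) = 16 (a(v, W) = (3 + 1)² = 4² = 16)
L(U) = 0
t(-677) - L(a(5, 2 + 6*(-3))) = 2*(-677)/(41 - 677) - 1*0 = 2*(-677)/(-636) + 0 = 2*(-677)*(-1/636) + 0 = 677/318 + 0 = 677/318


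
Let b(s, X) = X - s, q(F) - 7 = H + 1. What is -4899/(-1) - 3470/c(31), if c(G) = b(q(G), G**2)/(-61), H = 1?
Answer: 2437759/476 ≈ 5121.3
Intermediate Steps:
q(F) = 9 (q(F) = 7 + (1 + 1) = 7 + 2 = 9)
c(G) = 9/61 - G**2/61 (c(G) = (G**2 - 1*9)/(-61) = (G**2 - 9)*(-1/61) = (-9 + G**2)*(-1/61) = 9/61 - G**2/61)
-4899/(-1) - 3470/c(31) = -4899/(-1) - 3470/(9/61 - 1/61*31**2) = -4899*(-1) - 3470/(9/61 - 1/61*961) = 4899 - 3470/(9/61 - 961/61) = 4899 - 3470/(-952/61) = 4899 - 3470*(-61/952) = 4899 + 105835/476 = 2437759/476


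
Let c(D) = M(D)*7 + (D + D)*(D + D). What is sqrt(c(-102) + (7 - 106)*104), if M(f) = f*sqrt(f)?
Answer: sqrt(31320 - 714*I*sqrt(102)) ≈ 178.13 - 20.241*I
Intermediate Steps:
M(f) = f**(3/2)
c(D) = 4*D**2 + 7*D**(3/2) (c(D) = D**(3/2)*7 + (D + D)*(D + D) = 7*D**(3/2) + (2*D)*(2*D) = 7*D**(3/2) + 4*D**2 = 4*D**2 + 7*D**(3/2))
sqrt(c(-102) + (7 - 106)*104) = sqrt((4*(-102)**2 + 7*(-102)**(3/2)) + (7 - 106)*104) = sqrt((4*10404 + 7*(-102*I*sqrt(102))) - 99*104) = sqrt((41616 - 714*I*sqrt(102)) - 10296) = sqrt(31320 - 714*I*sqrt(102))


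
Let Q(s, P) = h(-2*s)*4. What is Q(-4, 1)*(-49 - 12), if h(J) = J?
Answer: -1952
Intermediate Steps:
Q(s, P) = -8*s (Q(s, P) = -2*s*4 = -8*s)
Q(-4, 1)*(-49 - 12) = (-8*(-4))*(-49 - 12) = 32*(-61) = -1952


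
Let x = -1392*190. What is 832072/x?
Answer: -104009/33060 ≈ -3.1461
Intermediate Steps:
x = -264480
832072/x = 832072/(-264480) = 832072*(-1/264480) = -104009/33060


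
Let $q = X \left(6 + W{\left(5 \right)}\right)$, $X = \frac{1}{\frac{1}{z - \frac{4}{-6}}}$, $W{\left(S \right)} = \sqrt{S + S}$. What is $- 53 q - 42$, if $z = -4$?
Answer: $1018 + \frac{530 \sqrt{10}}{3} \approx 1576.7$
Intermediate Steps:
$W{\left(S \right)} = \sqrt{2} \sqrt{S}$ ($W{\left(S \right)} = \sqrt{2 S} = \sqrt{2} \sqrt{S}$)
$X = - \frac{10}{3}$ ($X = \frac{1}{\frac{1}{-4 - \frac{4}{-6}}} = \frac{1}{\frac{1}{-4 - - \frac{2}{3}}} = \frac{1}{\frac{1}{-4 + \frac{2}{3}}} = \frac{1}{\frac{1}{- \frac{10}{3}}} = \frac{1}{- \frac{3}{10}} = - \frac{10}{3} \approx -3.3333$)
$q = -20 - \frac{10 \sqrt{10}}{3}$ ($q = - \frac{10 \left(6 + \sqrt{2} \sqrt{5}\right)}{3} = - \frac{10 \left(6 + \sqrt{10}\right)}{3} = -20 - \frac{10 \sqrt{10}}{3} \approx -30.541$)
$- 53 q - 42 = - 53 \left(-20 - \frac{10 \sqrt{10}}{3}\right) - 42 = \left(1060 + \frac{530 \sqrt{10}}{3}\right) - 42 = 1018 + \frac{530 \sqrt{10}}{3}$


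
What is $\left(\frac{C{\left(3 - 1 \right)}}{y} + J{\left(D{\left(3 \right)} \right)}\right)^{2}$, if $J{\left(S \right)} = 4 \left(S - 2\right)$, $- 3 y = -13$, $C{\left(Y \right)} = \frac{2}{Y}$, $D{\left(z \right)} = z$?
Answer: $\frac{3025}{169} \approx 17.899$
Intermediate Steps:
$y = \frac{13}{3}$ ($y = \left(- \frac{1}{3}\right) \left(-13\right) = \frac{13}{3} \approx 4.3333$)
$J{\left(S \right)} = -8 + 4 S$ ($J{\left(S \right)} = 4 \left(-2 + S\right) = -8 + 4 S$)
$\left(\frac{C{\left(3 - 1 \right)}}{y} + J{\left(D{\left(3 \right)} \right)}\right)^{2} = \left(\frac{2 \frac{1}{3 - 1}}{\frac{13}{3}} + \left(-8 + 4 \cdot 3\right)\right)^{2} = \left(\frac{2}{2} \cdot \frac{3}{13} + \left(-8 + 12\right)\right)^{2} = \left(2 \cdot \frac{1}{2} \cdot \frac{3}{13} + 4\right)^{2} = \left(1 \cdot \frac{3}{13} + 4\right)^{2} = \left(\frac{3}{13} + 4\right)^{2} = \left(\frac{55}{13}\right)^{2} = \frac{3025}{169}$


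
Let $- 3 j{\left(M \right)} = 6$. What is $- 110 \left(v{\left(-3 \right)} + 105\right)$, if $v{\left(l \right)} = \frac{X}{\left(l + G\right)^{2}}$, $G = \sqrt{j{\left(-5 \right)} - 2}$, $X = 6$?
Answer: $- \frac{1955250}{169} - \frac{7920 i}{169} \approx -11570.0 - 46.864 i$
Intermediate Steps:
$j{\left(M \right)} = -2$ ($j{\left(M \right)} = \left(- \frac{1}{3}\right) 6 = -2$)
$G = 2 i$ ($G = \sqrt{-2 - 2} = \sqrt{-4} = 2 i \approx 2.0 i$)
$v{\left(l \right)} = \frac{6}{\left(l + 2 i\right)^{2}}$
$- 110 \left(v{\left(-3 \right)} + 105\right) = - 110 \left(\frac{6}{\left(-3 + 2 i\right)^{2}} + 105\right) = - 110 \left(105 + \frac{6}{\left(-3 + 2 i\right)^{2}}\right) = -11550 - \frac{660}{\left(-3 + 2 i\right)^{2}}$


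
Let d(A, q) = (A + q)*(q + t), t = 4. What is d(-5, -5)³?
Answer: 1000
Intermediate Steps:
d(A, q) = (4 + q)*(A + q) (d(A, q) = (A + q)*(q + 4) = (A + q)*(4 + q) = (4 + q)*(A + q))
d(-5, -5)³ = ((-5)² + 4*(-5) + 4*(-5) - 5*(-5))³ = (25 - 20 - 20 + 25)³ = 10³ = 1000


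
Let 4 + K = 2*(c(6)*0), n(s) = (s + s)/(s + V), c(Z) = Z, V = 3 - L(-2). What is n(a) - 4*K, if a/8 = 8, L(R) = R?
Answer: 1232/69 ≈ 17.855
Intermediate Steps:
V = 5 (V = 3 - 1*(-2) = 3 + 2 = 5)
a = 64 (a = 8*8 = 64)
n(s) = 2*s/(5 + s) (n(s) = (s + s)/(s + 5) = (2*s)/(5 + s) = 2*s/(5 + s))
K = -4 (K = -4 + 2*(6*0) = -4 + 2*0 = -4 + 0 = -4)
n(a) - 4*K = 2*64/(5 + 64) - 4*(-4) = 2*64/69 + 16 = 2*64*(1/69) + 16 = 128/69 + 16 = 1232/69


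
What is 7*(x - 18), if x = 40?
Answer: 154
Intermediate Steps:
7*(x - 18) = 7*(40 - 18) = 7*22 = 154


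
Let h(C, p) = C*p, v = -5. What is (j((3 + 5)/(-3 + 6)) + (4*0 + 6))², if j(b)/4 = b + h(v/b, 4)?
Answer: 1600/9 ≈ 177.78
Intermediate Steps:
j(b) = -80/b + 4*b (j(b) = 4*(b - 5/b*4) = 4*(b - 20/b) = -80/b + 4*b)
(j((3 + 5)/(-3 + 6)) + (4*0 + 6))² = ((-80*(-3 + 6)/(3 + 5) + 4*((3 + 5)/(-3 + 6))) + (4*0 + 6))² = ((-80/(8/3) + 4*(8/3)) + (0 + 6))² = ((-80/(8*(⅓)) + 4*(8*(⅓))) + 6)² = ((-80/8/3 + 4*(8/3)) + 6)² = ((-80*3/8 + 32/3) + 6)² = ((-30 + 32/3) + 6)² = (-58/3 + 6)² = (-40/3)² = 1600/9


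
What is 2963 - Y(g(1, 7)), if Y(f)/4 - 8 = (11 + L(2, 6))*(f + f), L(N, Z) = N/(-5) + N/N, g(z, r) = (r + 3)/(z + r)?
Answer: 2815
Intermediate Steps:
g(z, r) = (3 + r)/(r + z)
L(N, Z) = 1 - N/5 (L(N, Z) = N*(-⅕) + 1 = -N/5 + 1 = 1 - N/5)
Y(f) = 32 + 464*f/5 (Y(f) = 32 + 4*((11 + (1 - ⅕*2))*(f + f)) = 32 + 4*((11 + (1 - ⅖))*(2*f)) = 32 + 4*((11 + ⅗)*(2*f)) = 32 + 4*(58*(2*f)/5) = 32 + 4*(116*f/5) = 32 + 464*f/5)
2963 - Y(g(1, 7)) = 2963 - (32 + 464*((3 + 7)/(7 + 1))/5) = 2963 - (32 + 464*(10/8)/5) = 2963 - (32 + 464*((⅛)*10)/5) = 2963 - (32 + (464/5)*(5/4)) = 2963 - (32 + 116) = 2963 - 1*148 = 2963 - 148 = 2815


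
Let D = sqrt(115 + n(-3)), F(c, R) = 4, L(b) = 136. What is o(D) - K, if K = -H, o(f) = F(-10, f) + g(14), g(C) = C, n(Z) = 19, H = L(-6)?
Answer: 154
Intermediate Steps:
H = 136
D = sqrt(134) (D = sqrt(115 + 19) = sqrt(134) ≈ 11.576)
o(f) = 18 (o(f) = 4 + 14 = 18)
K = -136 (K = -1*136 = -136)
o(D) - K = 18 - 1*(-136) = 18 + 136 = 154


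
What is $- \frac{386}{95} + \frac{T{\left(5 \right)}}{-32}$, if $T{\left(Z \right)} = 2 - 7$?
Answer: $- \frac{11877}{3040} \approx -3.9069$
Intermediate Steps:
$T{\left(Z \right)} = -5$
$- \frac{386}{95} + \frac{T{\left(5 \right)}}{-32} = - \frac{386}{95} - \frac{5}{-32} = \left(-386\right) \frac{1}{95} - - \frac{5}{32} = - \frac{386}{95} + \frac{5}{32} = - \frac{11877}{3040}$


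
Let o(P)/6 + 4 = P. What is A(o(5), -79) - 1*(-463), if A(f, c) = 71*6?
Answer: 889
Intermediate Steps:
o(P) = -24 + 6*P
A(f, c) = 426
A(o(5), -79) - 1*(-463) = 426 - 1*(-463) = 426 + 463 = 889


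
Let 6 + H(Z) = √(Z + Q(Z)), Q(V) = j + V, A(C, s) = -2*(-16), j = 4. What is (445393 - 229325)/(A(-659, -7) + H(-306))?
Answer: 1404442/321 - 216068*I*√38/321 ≈ 4375.2 - 4149.3*I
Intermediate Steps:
A(C, s) = 32
Q(V) = 4 + V
H(Z) = -6 + √(4 + 2*Z) (H(Z) = -6 + √(Z + (4 + Z)) = -6 + √(4 + 2*Z))
(445393 - 229325)/(A(-659, -7) + H(-306)) = (445393 - 229325)/(32 + (-6 + √(4 + 2*(-306)))) = 216068/(32 + (-6 + √(4 - 612))) = 216068/(32 + (-6 + √(-608))) = 216068/(32 + (-6 + 4*I*√38)) = 216068/(26 + 4*I*√38)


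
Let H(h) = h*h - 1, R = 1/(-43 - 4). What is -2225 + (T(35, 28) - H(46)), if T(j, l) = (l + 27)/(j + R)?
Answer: -7132375/1644 ≈ -4338.4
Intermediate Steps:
R = -1/47 (R = 1/(-47) = -1/47 ≈ -0.021277)
H(h) = -1 + h² (H(h) = h² - 1 = -1 + h²)
T(j, l) = (27 + l)/(-1/47 + j) (T(j, l) = (l + 27)/(j - 1/47) = (27 + l)/(-1/47 + j))
-2225 + (T(35, 28) - H(46)) = -2225 + (47*(27 + 28)/(-1 + 47*35) - (-1 + 46²)) = -2225 + (47*55/(-1 + 1645) - (-1 + 2116)) = -2225 + (47*55/1644 - 1*2115) = -2225 + (47*(1/1644)*55 - 2115) = -2225 + (2585/1644 - 2115) = -2225 - 3474475/1644 = -7132375/1644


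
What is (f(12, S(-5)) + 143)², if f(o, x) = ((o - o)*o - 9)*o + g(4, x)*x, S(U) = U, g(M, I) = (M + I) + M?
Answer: 400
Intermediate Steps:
g(M, I) = I + 2*M (g(M, I) = (I + M) + M = I + 2*M)
f(o, x) = -9*o + x*(8 + x) (f(o, x) = ((o - o)*o - 9)*o + (x + 2*4)*x = (0*o - 9)*o + (x + 8)*x = (0 - 9)*o + (8 + x)*x = -9*o + x*(8 + x))
(f(12, S(-5)) + 143)² = ((-9*12 - 5*(8 - 5)) + 143)² = ((-108 - 5*3) + 143)² = ((-108 - 15) + 143)² = (-123 + 143)² = 20² = 400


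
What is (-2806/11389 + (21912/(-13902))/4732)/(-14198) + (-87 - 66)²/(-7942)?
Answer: -370549143004533904/125717401138041713 ≈ -2.9475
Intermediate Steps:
(-2806/11389 + (21912/(-13902))/4732)/(-14198) + (-87 - 66)²/(-7942) = (-2806*1/11389 + (21912*(-1/13902))*(1/4732))*(-1/14198) + (-153)²*(-1/7942) = (-2806/11389 - 3652/2317*1/4732)*(-1/14198) + 23409*(-1/7942) = (-2806/11389 - 913/2741011)*(-1/14198) - 23409/7942 = -1100239289/4459624897*(-1/14198) - 23409/7942 = 1100239289/63317754287606 - 23409/7942 = -370549143004533904/125717401138041713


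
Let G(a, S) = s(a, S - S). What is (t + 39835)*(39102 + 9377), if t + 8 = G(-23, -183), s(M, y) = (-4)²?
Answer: 1931548797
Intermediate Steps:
s(M, y) = 16
G(a, S) = 16
t = 8 (t = -8 + 16 = 8)
(t + 39835)*(39102 + 9377) = (8 + 39835)*(39102 + 9377) = 39843*48479 = 1931548797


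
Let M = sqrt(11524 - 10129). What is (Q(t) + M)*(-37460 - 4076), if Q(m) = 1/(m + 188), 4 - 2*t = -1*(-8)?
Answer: -20768/93 - 124608*sqrt(155) ≈ -1.5516e+6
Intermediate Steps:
t = -2 (t = 2 - (-1)*(-8)/2 = 2 - 1/2*8 = 2 - 4 = -2)
Q(m) = 1/(188 + m)
M = 3*sqrt(155) (M = sqrt(1395) = 3*sqrt(155) ≈ 37.350)
(Q(t) + M)*(-37460 - 4076) = (1/(188 - 2) + 3*sqrt(155))*(-37460 - 4076) = (1/186 + 3*sqrt(155))*(-41536) = -20768/93 - 124608*sqrt(155)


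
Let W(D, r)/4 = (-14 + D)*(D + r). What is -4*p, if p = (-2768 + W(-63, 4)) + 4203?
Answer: -78428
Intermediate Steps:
W(D, r) = 4*(-14 + D)*(D + r) (W(D, r) = 4*((-14 + D)*(D + r)) = 4*(-14 + D)*(D + r))
p = 19607 (p = (-2768 + (-56*(-63) - 56*4 + 4*(-63)² + 4*(-63)*4)) + 4203 = (-2768 + (3528 - 224 + 4*3969 - 1008)) + 4203 = (-2768 + (3528 - 224 + 15876 - 1008)) + 4203 = (-2768 + 18172) + 4203 = 15404 + 4203 = 19607)
-4*p = -4*19607 = -78428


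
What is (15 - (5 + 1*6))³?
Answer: 64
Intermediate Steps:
(15 - (5 + 1*6))³ = (15 - (5 + 6))³ = (15 - 1*11)³ = (15 - 11)³ = 4³ = 64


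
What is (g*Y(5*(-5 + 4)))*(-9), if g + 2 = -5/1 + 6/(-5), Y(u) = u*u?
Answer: 1845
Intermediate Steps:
Y(u) = u²
g = -41/5 (g = -2 + (-5/1 + 6/(-5)) = -2 + (-5*1 + 6*(-⅕)) = -2 + (-5 - 6/5) = -2 - 31/5 = -41/5 ≈ -8.2000)
(g*Y(5*(-5 + 4)))*(-9) = -41*25*(-5 + 4)²/5*(-9) = -41*(5*(-1))²/5*(-9) = -41/5*(-5)²*(-9) = -41/5*25*(-9) = -205*(-9) = 1845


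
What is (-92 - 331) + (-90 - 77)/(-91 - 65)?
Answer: -65821/156 ≈ -421.93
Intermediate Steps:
(-92 - 331) + (-90 - 77)/(-91 - 65) = -423 - 167/(-156) = -423 - 167*(-1/156) = -423 + 167/156 = -65821/156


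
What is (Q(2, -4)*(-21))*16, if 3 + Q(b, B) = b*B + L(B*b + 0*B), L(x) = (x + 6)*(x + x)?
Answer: -7056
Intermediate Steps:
L(x) = 2*x*(6 + x) (L(x) = (6 + x)*(2*x) = 2*x*(6 + x))
Q(b, B) = -3 + B*b + 2*B*b*(6 + B*b) (Q(b, B) = -3 + (b*B + 2*(B*b + 0*B)*(6 + (B*b + 0*B))) = -3 + (B*b + 2*(B*b + 0)*(6 + (B*b + 0))) = -3 + (B*b + 2*(B*b)*(6 + B*b)) = -3 + (B*b + 2*B*b*(6 + B*b)) = -3 + B*b + 2*B*b*(6 + B*b))
(Q(2, -4)*(-21))*16 = ((-3 - 4*2 + 2*(-4)*2*(6 - 4*2))*(-21))*16 = ((-3 - 8 + 2*(-4)*2*(6 - 8))*(-21))*16 = ((-3 - 8 + 2*(-4)*2*(-2))*(-21))*16 = ((-3 - 8 + 32)*(-21))*16 = (21*(-21))*16 = -441*16 = -7056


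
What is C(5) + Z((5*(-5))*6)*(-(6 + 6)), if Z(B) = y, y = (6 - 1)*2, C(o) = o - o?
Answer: -120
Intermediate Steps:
C(o) = 0
y = 10 (y = 5*2 = 10)
Z(B) = 10
C(5) + Z((5*(-5))*6)*(-(6 + 6)) = 0 + 10*(-(6 + 6)) = 0 + 10*(-1*12) = 0 + 10*(-12) = 0 - 120 = -120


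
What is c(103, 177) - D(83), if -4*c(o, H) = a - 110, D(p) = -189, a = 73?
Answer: 793/4 ≈ 198.25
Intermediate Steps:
c(o, H) = 37/4 (c(o, H) = -(73 - 110)/4 = -1/4*(-37) = 37/4)
c(103, 177) - D(83) = 37/4 - 1*(-189) = 37/4 + 189 = 793/4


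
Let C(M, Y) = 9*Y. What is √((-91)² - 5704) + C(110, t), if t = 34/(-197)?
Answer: -306/197 + √2577 ≈ 49.211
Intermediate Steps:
t = -34/197 (t = 34*(-1/197) = -34/197 ≈ -0.17259)
√((-91)² - 5704) + C(110, t) = √((-91)² - 5704) + 9*(-34/197) = √(8281 - 5704) - 306/197 = √2577 - 306/197 = -306/197 + √2577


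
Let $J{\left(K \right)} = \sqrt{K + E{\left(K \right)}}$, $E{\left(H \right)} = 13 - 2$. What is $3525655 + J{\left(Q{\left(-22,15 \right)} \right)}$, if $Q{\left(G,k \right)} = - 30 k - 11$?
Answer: $3525655 + 15 i \sqrt{2} \approx 3.5257 \cdot 10^{6} + 21.213 i$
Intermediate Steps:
$E{\left(H \right)} = 11$
$Q{\left(G,k \right)} = -11 - 30 k$
$J{\left(K \right)} = \sqrt{11 + K}$ ($J{\left(K \right)} = \sqrt{K + 11} = \sqrt{11 + K}$)
$3525655 + J{\left(Q{\left(-22,15 \right)} \right)} = 3525655 + \sqrt{11 - 461} = 3525655 + \sqrt{-450} = 3525655 + 15 i \sqrt{2}$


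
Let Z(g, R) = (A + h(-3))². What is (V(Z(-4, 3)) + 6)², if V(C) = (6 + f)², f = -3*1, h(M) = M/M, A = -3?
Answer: 225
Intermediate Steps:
h(M) = 1
f = -3
Z(g, R) = 4 (Z(g, R) = (-3 + 1)² = (-2)² = 4)
V(C) = 9 (V(C) = (6 - 3)² = 3² = 9)
(V(Z(-4, 3)) + 6)² = (9 + 6)² = 15² = 225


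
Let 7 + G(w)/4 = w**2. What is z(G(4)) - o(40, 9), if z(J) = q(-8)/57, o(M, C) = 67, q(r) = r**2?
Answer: -3755/57 ≈ -65.877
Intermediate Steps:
G(w) = -28 + 4*w**2
z(J) = 64/57 (z(J) = (-8)**2/57 = 64*(1/57) = 64/57)
z(G(4)) - o(40, 9) = 64/57 - 1*67 = 64/57 - 67 = -3755/57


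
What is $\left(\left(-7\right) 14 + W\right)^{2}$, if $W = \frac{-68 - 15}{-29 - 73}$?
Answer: $\frac{98267569}{10404} \approx 9445.2$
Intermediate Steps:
$W = \frac{83}{102}$ ($W = - \frac{83}{-102} = \left(-83\right) \left(- \frac{1}{102}\right) = \frac{83}{102} \approx 0.81373$)
$\left(\left(-7\right) 14 + W\right)^{2} = \left(\left(-7\right) 14 + \frac{83}{102}\right)^{2} = \left(-98 + \frac{83}{102}\right)^{2} = \left(- \frac{9913}{102}\right)^{2} = \frac{98267569}{10404}$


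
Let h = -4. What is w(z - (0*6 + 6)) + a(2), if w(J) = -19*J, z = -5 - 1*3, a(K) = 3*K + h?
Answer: 268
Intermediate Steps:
a(K) = -4 + 3*K (a(K) = 3*K - 4 = -4 + 3*K)
z = -8 (z = -5 - 3 = -8)
w(z - (0*6 + 6)) + a(2) = -19*(-8 - (0*6 + 6)) + (-4 + 3*2) = -19*(-8 - (0 + 6)) + (-4 + 6) = -19*(-8 - 1*6) + 2 = -19*(-8 - 6) + 2 = -19*(-14) + 2 = 266 + 2 = 268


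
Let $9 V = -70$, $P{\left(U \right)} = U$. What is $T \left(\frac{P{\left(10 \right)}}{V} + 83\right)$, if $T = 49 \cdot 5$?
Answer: $20020$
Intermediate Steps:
$T = 245$
$V = - \frac{70}{9}$ ($V = \frac{1}{9} \left(-70\right) = - \frac{70}{9} \approx -7.7778$)
$T \left(\frac{P{\left(10 \right)}}{V} + 83\right) = 245 \left(\frac{10}{- \frac{70}{9}} + 83\right) = 245 \left(10 \left(- \frac{9}{70}\right) + 83\right) = 245 \left(- \frac{9}{7} + 83\right) = 245 \cdot \frac{572}{7} = 20020$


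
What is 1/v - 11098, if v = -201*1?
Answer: -2230699/201 ≈ -11098.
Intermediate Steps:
v = -201
1/v - 11098 = 1/(-201) - 11098 = -1/201 - 11098 = -2230699/201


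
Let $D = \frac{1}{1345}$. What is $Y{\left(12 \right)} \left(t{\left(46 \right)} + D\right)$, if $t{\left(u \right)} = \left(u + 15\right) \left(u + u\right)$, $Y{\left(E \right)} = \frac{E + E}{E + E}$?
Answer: $\frac{7548141}{1345} \approx 5612.0$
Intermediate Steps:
$D = \frac{1}{1345} \approx 0.00074349$
$Y{\left(E \right)} = 1$ ($Y{\left(E \right)} = \frac{2 E}{2 E} = 2 E \frac{1}{2 E} = 1$)
$t{\left(u \right)} = 2 u \left(15 + u\right)$ ($t{\left(u \right)} = \left(15 + u\right) 2 u = 2 u \left(15 + u\right)$)
$Y{\left(12 \right)} \left(t{\left(46 \right)} + D\right) = 1 \left(2 \cdot 46 \left(15 + 46\right) + \frac{1}{1345}\right) = 1 \left(2 \cdot 46 \cdot 61 + \frac{1}{1345}\right) = 1 \left(5612 + \frac{1}{1345}\right) = 1 \cdot \frac{7548141}{1345} = \frac{7548141}{1345}$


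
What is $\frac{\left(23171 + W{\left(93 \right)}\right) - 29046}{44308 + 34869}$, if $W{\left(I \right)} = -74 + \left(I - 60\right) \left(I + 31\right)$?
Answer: $- \frac{1857}{79177} \approx -0.023454$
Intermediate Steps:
$W{\left(I \right)} = -74 + \left(-60 + I\right) \left(31 + I\right)$
$\frac{\left(23171 + W{\left(93 \right)}\right) - 29046}{44308 + 34869} = \frac{\left(23171 - \left(4631 - 8649\right)\right) - 29046}{44308 + 34869} = \frac{\left(23171 - -4018\right) - 29046}{79177} = \left(\left(23171 + 4018\right) - 29046\right) \frac{1}{79177} = \left(27189 - 29046\right) \frac{1}{79177} = \left(-1857\right) \frac{1}{79177} = - \frac{1857}{79177}$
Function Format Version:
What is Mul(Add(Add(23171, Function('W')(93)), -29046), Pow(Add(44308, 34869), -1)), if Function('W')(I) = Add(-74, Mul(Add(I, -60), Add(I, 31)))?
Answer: Rational(-1857, 79177) ≈ -0.023454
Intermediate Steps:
Function('W')(I) = Add(-74, Mul(Add(-60, I), Add(31, I)))
Mul(Add(Add(23171, Function('W')(93)), -29046), Pow(Add(44308, 34869), -1)) = Mul(Add(Add(23171, Add(-1934, Pow(93, 2), Mul(-29, 93))), -29046), Pow(Add(44308, 34869), -1)) = Mul(Add(Add(23171, Add(-1934, 8649, -2697)), -29046), Pow(79177, -1)) = Mul(Add(Add(23171, 4018), -29046), Rational(1, 79177)) = Mul(Add(27189, -29046), Rational(1, 79177)) = Mul(-1857, Rational(1, 79177)) = Rational(-1857, 79177)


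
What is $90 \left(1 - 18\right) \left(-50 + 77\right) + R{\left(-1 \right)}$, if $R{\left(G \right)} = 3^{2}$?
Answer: $-41301$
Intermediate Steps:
$R{\left(G \right)} = 9$
$90 \left(1 - 18\right) \left(-50 + 77\right) + R{\left(-1 \right)} = 90 \left(1 - 18\right) \left(-50 + 77\right) + 9 = 90 \left(\left(-17\right) 27\right) + 9 = 90 \left(-459\right) + 9 = -41310 + 9 = -41301$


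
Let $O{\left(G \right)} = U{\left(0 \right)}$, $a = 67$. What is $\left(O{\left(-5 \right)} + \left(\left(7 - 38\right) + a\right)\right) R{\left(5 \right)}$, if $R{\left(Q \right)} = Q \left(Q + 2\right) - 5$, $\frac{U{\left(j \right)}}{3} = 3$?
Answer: $1350$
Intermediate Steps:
$U{\left(j \right)} = 9$ ($U{\left(j \right)} = 3 \cdot 3 = 9$)
$O{\left(G \right)} = 9$
$R{\left(Q \right)} = -5 + Q \left(2 + Q\right)$ ($R{\left(Q \right)} = Q \left(2 + Q\right) - 5 = -5 + Q \left(2 + Q\right)$)
$\left(O{\left(-5 \right)} + \left(\left(7 - 38\right) + a\right)\right) R{\left(5 \right)} = \left(9 + \left(\left(7 - 38\right) + 67\right)\right) \left(-5 + 5^{2} + 2 \cdot 5\right) = \left(9 + \left(-31 + 67\right)\right) \left(-5 + 25 + 10\right) = \left(9 + 36\right) 30 = 45 \cdot 30 = 1350$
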